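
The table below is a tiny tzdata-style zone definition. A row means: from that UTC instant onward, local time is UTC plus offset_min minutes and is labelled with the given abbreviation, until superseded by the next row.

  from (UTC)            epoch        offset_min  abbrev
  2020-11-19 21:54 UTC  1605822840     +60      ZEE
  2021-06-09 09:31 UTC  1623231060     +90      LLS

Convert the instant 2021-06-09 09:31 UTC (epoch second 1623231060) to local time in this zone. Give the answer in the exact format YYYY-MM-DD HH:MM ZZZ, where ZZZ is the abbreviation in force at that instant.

Query: 2021-06-09 09:31 UTC
Rule 2/2 (LLS, +01:30): 2021-06-09 09:31 UTC ≤ query < +∞
9·60 + 31 + 90 = 661 min
661 = 0·1440 + 661; 661 = 11·60 + 1 → 11:01, same day
→ 2021-06-09 11:01 LLS

2021-06-09 11:01 LLS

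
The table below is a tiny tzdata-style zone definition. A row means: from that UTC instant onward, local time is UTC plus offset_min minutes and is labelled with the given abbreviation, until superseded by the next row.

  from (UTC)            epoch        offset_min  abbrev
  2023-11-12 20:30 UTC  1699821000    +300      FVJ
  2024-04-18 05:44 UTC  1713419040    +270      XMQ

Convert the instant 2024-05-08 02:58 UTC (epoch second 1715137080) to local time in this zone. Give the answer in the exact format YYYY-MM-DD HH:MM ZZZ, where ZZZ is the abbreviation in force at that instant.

2024-05-08 07:28 XMQ

Query: 2024-05-08 02:58 UTC
Rule 2/2 (XMQ, +04:30): 2024-04-18 05:44 UTC ≤ query < +∞
2·60 + 58 + 270 = 448 min
448 = 0·1440 + 448; 448 = 7·60 + 28 → 07:28, same day
→ 2024-05-08 07:28 XMQ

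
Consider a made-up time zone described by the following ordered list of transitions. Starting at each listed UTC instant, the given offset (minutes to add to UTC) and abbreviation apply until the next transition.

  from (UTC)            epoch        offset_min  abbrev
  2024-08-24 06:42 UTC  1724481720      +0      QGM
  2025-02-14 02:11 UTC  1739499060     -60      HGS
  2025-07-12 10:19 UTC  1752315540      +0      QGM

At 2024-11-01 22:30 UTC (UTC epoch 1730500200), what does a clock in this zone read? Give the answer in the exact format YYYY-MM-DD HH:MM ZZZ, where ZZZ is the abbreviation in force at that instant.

2024-11-01 22:30 QGM

Query: 2024-11-01 22:30 UTC
Rule 1/3 (QGM, +00:00): 2024-08-24 06:42 UTC ≤ query < 2025-02-14 02:11 UTC
22·60 + 30 + 0 = 1350 min
1350 = 0·1440 + 1350; 1350 = 22·60 + 30 → 22:30, same day
→ 2024-11-01 22:30 QGM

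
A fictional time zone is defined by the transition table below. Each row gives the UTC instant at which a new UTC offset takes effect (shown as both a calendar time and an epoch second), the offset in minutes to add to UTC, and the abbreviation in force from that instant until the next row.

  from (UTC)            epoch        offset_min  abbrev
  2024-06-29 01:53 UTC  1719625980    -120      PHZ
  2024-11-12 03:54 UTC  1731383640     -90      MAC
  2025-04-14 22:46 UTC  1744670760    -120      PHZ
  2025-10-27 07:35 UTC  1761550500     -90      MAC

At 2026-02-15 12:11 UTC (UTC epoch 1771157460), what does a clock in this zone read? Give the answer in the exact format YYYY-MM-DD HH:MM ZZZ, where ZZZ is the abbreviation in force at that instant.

2026-02-15 10:41 MAC

Query: 2026-02-15 12:11 UTC
Rule 4/4 (MAC, -01:30): 2025-10-27 07:35 UTC ≤ query < +∞
12·60 + 11 - 90 = 641 min
641 = 0·1440 + 641; 641 = 10·60 + 41 → 10:41, same day
→ 2026-02-15 10:41 MAC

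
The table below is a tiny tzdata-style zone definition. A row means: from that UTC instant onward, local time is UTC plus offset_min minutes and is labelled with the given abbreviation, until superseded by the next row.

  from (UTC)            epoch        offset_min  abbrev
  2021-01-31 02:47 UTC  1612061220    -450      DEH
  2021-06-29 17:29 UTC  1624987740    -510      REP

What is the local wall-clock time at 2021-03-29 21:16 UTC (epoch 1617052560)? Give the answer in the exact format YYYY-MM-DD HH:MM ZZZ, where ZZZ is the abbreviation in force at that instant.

Query: 2021-03-29 21:16 UTC
Rule 1/2 (DEH, -07:30): 2021-01-31 02:47 UTC ≤ query < 2021-06-29 17:29 UTC
21·60 + 16 - 450 = 826 min
826 = 0·1440 + 826; 826 = 13·60 + 46 → 13:46, same day
→ 2021-03-29 13:46 DEH

2021-03-29 13:46 DEH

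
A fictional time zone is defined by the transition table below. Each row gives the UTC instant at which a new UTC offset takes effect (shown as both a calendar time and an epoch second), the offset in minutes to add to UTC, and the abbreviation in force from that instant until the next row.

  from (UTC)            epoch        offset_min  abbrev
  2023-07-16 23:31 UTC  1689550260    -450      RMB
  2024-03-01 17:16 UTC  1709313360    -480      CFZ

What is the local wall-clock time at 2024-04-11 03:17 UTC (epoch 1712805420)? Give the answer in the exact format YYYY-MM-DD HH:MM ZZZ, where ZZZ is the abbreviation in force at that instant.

Query: 2024-04-11 03:17 UTC
Rule 2/2 (CFZ, -08:00): 2024-03-01 17:16 UTC ≤ query < +∞
3·60 + 17 - 480 = -283 min
-283 = -1·1440 + 1157; 1157 = 19·60 + 17 → 19:17, 2024-04-11 - 1 day = 2024-04-10
→ 2024-04-10 19:17 CFZ

2024-04-10 19:17 CFZ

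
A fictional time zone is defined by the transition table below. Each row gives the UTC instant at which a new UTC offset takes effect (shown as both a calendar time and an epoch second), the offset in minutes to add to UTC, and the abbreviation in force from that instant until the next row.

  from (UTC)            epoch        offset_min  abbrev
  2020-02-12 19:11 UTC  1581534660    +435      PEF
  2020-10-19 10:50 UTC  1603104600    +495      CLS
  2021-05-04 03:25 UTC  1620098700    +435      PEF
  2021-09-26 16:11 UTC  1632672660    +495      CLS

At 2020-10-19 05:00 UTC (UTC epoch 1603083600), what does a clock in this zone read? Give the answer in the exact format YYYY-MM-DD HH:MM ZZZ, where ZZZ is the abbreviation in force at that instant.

Query: 2020-10-19 05:00 UTC
Rule 1/4 (PEF, +07:15): 2020-02-12 19:11 UTC ≤ query < 2020-10-19 10:50 UTC
5·60 + 0 + 435 = 735 min
735 = 0·1440 + 735; 735 = 12·60 + 15 → 12:15, same day
→ 2020-10-19 12:15 PEF

2020-10-19 12:15 PEF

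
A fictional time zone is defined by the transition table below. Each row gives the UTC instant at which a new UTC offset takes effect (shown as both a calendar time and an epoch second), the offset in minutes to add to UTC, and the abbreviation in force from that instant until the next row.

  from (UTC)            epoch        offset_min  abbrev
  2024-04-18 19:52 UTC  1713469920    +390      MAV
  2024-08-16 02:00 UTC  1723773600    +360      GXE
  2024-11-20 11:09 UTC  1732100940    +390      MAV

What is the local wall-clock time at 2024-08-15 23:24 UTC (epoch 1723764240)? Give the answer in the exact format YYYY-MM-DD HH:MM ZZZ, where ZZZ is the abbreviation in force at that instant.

2024-08-16 05:54 MAV

Query: 2024-08-15 23:24 UTC
Rule 1/3 (MAV, +06:30): 2024-04-18 19:52 UTC ≤ query < 2024-08-16 02:00 UTC
23·60 + 24 + 390 = 1794 min
1794 = 1·1440 + 354; 354 = 5·60 + 54 → 05:54, 2024-08-15 + 1 day = 2024-08-16
→ 2024-08-16 05:54 MAV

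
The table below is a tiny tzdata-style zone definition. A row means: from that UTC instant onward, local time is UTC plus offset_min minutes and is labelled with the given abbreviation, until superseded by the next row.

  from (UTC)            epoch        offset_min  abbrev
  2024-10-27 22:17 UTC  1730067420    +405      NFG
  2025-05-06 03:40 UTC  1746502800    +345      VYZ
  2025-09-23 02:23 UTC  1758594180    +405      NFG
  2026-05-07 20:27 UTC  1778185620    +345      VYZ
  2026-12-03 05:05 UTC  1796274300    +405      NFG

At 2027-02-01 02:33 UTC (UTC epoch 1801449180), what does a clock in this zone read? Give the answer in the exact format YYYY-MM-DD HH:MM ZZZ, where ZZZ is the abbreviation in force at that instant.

2027-02-01 09:18 NFG

Query: 2027-02-01 02:33 UTC
Rule 5/5 (NFG, +06:45): 2026-12-03 05:05 UTC ≤ query < +∞
2·60 + 33 + 405 = 558 min
558 = 0·1440 + 558; 558 = 9·60 + 18 → 09:18, same day
→ 2027-02-01 09:18 NFG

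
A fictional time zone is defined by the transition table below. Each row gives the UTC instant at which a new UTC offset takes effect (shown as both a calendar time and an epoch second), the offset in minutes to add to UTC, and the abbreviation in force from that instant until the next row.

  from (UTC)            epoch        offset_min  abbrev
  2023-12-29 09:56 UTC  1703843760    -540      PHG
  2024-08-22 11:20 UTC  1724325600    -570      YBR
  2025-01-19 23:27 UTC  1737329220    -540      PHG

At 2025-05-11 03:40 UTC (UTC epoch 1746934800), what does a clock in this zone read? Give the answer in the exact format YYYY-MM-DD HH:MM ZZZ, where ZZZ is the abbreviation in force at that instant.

2025-05-10 18:40 PHG

Query: 2025-05-11 03:40 UTC
Rule 3/3 (PHG, -09:00): 2025-01-19 23:27 UTC ≤ query < +∞
3·60 + 40 - 540 = -320 min
-320 = -1·1440 + 1120; 1120 = 18·60 + 40 → 18:40, 2025-05-11 - 1 day = 2025-05-10
→ 2025-05-10 18:40 PHG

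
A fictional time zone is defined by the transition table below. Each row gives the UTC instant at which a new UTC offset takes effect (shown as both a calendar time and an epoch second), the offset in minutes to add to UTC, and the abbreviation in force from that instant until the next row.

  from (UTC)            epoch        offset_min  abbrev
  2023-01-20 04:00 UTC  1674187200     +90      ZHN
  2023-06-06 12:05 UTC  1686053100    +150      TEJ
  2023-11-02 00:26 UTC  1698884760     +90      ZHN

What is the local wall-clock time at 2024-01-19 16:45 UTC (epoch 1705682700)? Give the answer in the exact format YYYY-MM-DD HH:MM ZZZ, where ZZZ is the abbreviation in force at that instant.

Query: 2024-01-19 16:45 UTC
Rule 3/3 (ZHN, +01:30): 2023-11-02 00:26 UTC ≤ query < +∞
16·60 + 45 + 90 = 1095 min
1095 = 0·1440 + 1095; 1095 = 18·60 + 15 → 18:15, same day
→ 2024-01-19 18:15 ZHN

2024-01-19 18:15 ZHN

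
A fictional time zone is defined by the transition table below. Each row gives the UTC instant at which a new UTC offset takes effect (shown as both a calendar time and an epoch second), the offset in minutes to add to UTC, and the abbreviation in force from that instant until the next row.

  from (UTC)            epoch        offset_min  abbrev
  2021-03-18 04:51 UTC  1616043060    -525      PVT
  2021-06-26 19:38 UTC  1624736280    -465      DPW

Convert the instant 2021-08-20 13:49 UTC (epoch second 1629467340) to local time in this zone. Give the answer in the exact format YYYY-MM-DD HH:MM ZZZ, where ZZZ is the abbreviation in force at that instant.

2021-08-20 06:04 DPW

Query: 2021-08-20 13:49 UTC
Rule 2/2 (DPW, -07:45): 2021-06-26 19:38 UTC ≤ query < +∞
13·60 + 49 - 465 = 364 min
364 = 0·1440 + 364; 364 = 6·60 + 4 → 06:04, same day
→ 2021-08-20 06:04 DPW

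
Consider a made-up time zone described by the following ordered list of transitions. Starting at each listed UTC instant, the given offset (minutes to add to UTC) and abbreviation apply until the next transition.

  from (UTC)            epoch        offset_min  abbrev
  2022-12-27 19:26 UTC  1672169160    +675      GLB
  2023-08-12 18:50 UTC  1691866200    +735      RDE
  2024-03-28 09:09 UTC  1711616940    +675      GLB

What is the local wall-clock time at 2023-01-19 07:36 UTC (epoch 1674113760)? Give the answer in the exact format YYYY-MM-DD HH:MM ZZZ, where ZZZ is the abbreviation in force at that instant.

Query: 2023-01-19 07:36 UTC
Rule 1/3 (GLB, +11:15): 2022-12-27 19:26 UTC ≤ query < 2023-08-12 18:50 UTC
7·60 + 36 + 675 = 1131 min
1131 = 0·1440 + 1131; 1131 = 18·60 + 51 → 18:51, same day
→ 2023-01-19 18:51 GLB

2023-01-19 18:51 GLB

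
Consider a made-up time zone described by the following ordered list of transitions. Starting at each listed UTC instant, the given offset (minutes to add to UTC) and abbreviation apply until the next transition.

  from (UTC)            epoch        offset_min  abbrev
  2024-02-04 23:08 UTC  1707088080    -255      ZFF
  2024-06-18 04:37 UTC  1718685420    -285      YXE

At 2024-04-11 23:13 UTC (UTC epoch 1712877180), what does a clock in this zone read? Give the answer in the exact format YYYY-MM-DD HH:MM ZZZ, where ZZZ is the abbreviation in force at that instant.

2024-04-11 18:58 ZFF

Query: 2024-04-11 23:13 UTC
Rule 1/2 (ZFF, -04:15): 2024-02-04 23:08 UTC ≤ query < 2024-06-18 04:37 UTC
23·60 + 13 - 255 = 1138 min
1138 = 0·1440 + 1138; 1138 = 18·60 + 58 → 18:58, same day
→ 2024-04-11 18:58 ZFF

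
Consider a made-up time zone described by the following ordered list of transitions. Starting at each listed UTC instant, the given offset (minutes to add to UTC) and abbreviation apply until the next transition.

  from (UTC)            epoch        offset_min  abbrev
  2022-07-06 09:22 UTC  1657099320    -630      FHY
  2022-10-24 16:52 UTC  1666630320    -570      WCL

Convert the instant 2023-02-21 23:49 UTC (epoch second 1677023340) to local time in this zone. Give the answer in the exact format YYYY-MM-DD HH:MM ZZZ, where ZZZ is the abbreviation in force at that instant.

Query: 2023-02-21 23:49 UTC
Rule 2/2 (WCL, -09:30): 2022-10-24 16:52 UTC ≤ query < +∞
23·60 + 49 - 570 = 859 min
859 = 0·1440 + 859; 859 = 14·60 + 19 → 14:19, same day
→ 2023-02-21 14:19 WCL

2023-02-21 14:19 WCL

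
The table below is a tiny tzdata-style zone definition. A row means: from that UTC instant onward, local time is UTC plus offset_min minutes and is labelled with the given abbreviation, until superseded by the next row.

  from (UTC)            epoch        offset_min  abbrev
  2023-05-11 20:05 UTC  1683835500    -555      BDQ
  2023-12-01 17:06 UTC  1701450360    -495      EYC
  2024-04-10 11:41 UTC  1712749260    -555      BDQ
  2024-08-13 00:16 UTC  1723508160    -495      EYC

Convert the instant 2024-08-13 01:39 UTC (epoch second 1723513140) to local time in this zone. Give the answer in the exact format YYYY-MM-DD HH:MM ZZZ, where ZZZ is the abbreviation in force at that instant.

2024-08-12 17:24 EYC

Query: 2024-08-13 01:39 UTC
Rule 4/4 (EYC, -08:15): 2024-08-13 00:16 UTC ≤ query < +∞
1·60 + 39 - 495 = -396 min
-396 = -1·1440 + 1044; 1044 = 17·60 + 24 → 17:24, 2024-08-13 - 1 day = 2024-08-12
→ 2024-08-12 17:24 EYC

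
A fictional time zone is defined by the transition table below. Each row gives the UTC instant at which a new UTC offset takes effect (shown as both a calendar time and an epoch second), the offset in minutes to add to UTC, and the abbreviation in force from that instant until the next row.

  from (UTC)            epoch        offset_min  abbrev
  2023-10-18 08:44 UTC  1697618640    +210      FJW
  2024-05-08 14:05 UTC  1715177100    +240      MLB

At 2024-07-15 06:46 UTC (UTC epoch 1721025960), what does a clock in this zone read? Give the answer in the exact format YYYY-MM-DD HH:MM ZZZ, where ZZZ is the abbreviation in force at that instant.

Query: 2024-07-15 06:46 UTC
Rule 2/2 (MLB, +04:00): 2024-05-08 14:05 UTC ≤ query < +∞
6·60 + 46 + 240 = 646 min
646 = 0·1440 + 646; 646 = 10·60 + 46 → 10:46, same day
→ 2024-07-15 10:46 MLB

2024-07-15 10:46 MLB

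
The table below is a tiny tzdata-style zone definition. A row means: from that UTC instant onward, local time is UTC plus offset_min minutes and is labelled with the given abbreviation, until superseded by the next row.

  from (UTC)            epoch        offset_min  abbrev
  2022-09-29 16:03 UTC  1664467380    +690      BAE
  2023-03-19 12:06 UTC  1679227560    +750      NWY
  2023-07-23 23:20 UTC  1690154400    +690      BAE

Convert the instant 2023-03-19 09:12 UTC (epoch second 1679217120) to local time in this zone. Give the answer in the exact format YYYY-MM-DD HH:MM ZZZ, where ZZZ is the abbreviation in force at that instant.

Query: 2023-03-19 09:12 UTC
Rule 1/3 (BAE, +11:30): 2022-09-29 16:03 UTC ≤ query < 2023-03-19 12:06 UTC
9·60 + 12 + 690 = 1242 min
1242 = 0·1440 + 1242; 1242 = 20·60 + 42 → 20:42, same day
→ 2023-03-19 20:42 BAE

2023-03-19 20:42 BAE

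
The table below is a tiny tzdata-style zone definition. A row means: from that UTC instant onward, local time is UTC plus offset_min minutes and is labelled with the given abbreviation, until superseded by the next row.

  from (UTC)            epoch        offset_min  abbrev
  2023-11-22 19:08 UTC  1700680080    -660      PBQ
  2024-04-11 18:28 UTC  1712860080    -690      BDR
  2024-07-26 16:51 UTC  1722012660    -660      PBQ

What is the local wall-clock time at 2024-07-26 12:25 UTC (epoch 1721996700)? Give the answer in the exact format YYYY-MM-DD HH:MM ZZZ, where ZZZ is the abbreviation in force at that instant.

Query: 2024-07-26 12:25 UTC
Rule 2/3 (BDR, -11:30): 2024-04-11 18:28 UTC ≤ query < 2024-07-26 16:51 UTC
12·60 + 25 - 690 = 55 min
55 = 0·1440 + 55; 55 = 0·60 + 55 → 00:55, same day
→ 2024-07-26 00:55 BDR

2024-07-26 00:55 BDR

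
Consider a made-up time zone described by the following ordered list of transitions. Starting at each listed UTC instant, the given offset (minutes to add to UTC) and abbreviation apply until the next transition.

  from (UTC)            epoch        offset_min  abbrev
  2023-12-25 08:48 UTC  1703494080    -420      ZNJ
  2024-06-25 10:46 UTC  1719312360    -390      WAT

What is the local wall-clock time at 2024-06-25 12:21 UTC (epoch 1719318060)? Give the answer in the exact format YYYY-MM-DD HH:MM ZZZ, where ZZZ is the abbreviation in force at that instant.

2024-06-25 05:51 WAT

Query: 2024-06-25 12:21 UTC
Rule 2/2 (WAT, -06:30): 2024-06-25 10:46 UTC ≤ query < +∞
12·60 + 21 - 390 = 351 min
351 = 0·1440 + 351; 351 = 5·60 + 51 → 05:51, same day
→ 2024-06-25 05:51 WAT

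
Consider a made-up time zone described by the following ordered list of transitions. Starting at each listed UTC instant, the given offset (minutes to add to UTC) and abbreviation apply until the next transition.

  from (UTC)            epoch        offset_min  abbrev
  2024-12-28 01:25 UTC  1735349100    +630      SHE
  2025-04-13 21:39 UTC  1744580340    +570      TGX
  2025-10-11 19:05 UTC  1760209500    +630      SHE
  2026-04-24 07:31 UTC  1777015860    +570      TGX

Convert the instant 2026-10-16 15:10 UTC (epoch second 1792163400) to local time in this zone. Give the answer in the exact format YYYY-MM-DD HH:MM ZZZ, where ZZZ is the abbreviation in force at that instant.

2026-10-17 00:40 TGX

Query: 2026-10-16 15:10 UTC
Rule 4/4 (TGX, +09:30): 2026-04-24 07:31 UTC ≤ query < +∞
15·60 + 10 + 570 = 1480 min
1480 = 1·1440 + 40; 40 = 0·60 + 40 → 00:40, 2026-10-16 + 1 day = 2026-10-17
→ 2026-10-17 00:40 TGX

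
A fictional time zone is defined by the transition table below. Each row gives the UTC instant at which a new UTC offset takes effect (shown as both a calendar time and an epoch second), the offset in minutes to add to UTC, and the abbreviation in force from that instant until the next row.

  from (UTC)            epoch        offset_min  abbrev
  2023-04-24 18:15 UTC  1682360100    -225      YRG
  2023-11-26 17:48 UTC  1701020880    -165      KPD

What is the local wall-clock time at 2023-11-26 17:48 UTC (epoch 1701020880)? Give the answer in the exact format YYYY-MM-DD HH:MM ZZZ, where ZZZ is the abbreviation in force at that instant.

2023-11-26 15:03 KPD

Query: 2023-11-26 17:48 UTC
Rule 2/2 (KPD, -02:45): 2023-11-26 17:48 UTC ≤ query < +∞
17·60 + 48 - 165 = 903 min
903 = 0·1440 + 903; 903 = 15·60 + 3 → 15:03, same day
→ 2023-11-26 15:03 KPD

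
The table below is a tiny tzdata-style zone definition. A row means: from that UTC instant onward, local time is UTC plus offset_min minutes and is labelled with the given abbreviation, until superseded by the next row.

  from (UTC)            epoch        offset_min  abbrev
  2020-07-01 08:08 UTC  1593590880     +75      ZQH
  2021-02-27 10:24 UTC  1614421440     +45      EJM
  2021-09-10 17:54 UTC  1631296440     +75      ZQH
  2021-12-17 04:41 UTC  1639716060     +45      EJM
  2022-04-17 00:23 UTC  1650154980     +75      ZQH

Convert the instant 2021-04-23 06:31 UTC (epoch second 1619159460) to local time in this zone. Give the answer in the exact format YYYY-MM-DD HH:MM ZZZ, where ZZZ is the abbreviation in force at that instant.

Query: 2021-04-23 06:31 UTC
Rule 2/5 (EJM, +00:45): 2021-02-27 10:24 UTC ≤ query < 2021-09-10 17:54 UTC
6·60 + 31 + 45 = 436 min
436 = 0·1440 + 436; 436 = 7·60 + 16 → 07:16, same day
→ 2021-04-23 07:16 EJM

2021-04-23 07:16 EJM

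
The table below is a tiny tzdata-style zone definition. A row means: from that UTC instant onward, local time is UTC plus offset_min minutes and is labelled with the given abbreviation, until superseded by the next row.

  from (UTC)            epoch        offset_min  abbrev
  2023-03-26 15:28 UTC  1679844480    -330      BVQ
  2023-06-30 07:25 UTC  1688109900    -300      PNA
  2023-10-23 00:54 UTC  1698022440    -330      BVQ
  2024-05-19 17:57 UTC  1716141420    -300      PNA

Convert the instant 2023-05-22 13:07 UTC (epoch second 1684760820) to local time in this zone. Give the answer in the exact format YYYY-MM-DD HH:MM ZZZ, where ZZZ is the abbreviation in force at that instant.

Query: 2023-05-22 13:07 UTC
Rule 1/4 (BVQ, -05:30): 2023-03-26 15:28 UTC ≤ query < 2023-06-30 07:25 UTC
13·60 + 7 - 330 = 457 min
457 = 0·1440 + 457; 457 = 7·60 + 37 → 07:37, same day
→ 2023-05-22 07:37 BVQ

2023-05-22 07:37 BVQ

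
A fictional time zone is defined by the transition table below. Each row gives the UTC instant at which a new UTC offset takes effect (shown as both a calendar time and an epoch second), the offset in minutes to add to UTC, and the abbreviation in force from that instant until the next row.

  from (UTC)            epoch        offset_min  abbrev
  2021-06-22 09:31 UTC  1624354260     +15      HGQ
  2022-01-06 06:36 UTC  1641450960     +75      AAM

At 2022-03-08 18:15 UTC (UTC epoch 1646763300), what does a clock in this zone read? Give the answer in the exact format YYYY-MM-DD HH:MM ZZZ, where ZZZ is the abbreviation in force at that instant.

Query: 2022-03-08 18:15 UTC
Rule 2/2 (AAM, +01:15): 2022-01-06 06:36 UTC ≤ query < +∞
18·60 + 15 + 75 = 1170 min
1170 = 0·1440 + 1170; 1170 = 19·60 + 30 → 19:30, same day
→ 2022-03-08 19:30 AAM

2022-03-08 19:30 AAM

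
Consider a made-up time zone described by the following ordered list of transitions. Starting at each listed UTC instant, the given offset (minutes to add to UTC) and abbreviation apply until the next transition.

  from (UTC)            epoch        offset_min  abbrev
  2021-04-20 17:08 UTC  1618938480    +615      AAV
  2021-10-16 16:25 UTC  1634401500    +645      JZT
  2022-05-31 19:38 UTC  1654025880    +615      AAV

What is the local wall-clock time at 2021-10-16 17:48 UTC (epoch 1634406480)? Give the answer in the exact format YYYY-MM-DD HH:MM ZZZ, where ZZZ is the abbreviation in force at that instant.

2021-10-17 04:33 JZT

Query: 2021-10-16 17:48 UTC
Rule 2/3 (JZT, +10:45): 2021-10-16 16:25 UTC ≤ query < 2022-05-31 19:38 UTC
17·60 + 48 + 645 = 1713 min
1713 = 1·1440 + 273; 273 = 4·60 + 33 → 04:33, 2021-10-16 + 1 day = 2021-10-17
→ 2021-10-17 04:33 JZT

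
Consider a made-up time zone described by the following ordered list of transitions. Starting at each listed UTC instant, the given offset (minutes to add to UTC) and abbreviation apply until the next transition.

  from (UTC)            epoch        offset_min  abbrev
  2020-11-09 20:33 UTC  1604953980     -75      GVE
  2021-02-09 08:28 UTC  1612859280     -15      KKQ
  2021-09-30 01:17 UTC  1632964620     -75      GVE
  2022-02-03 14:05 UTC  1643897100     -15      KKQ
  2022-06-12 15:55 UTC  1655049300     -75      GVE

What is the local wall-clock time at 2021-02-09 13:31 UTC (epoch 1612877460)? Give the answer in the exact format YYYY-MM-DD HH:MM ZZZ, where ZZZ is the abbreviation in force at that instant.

Query: 2021-02-09 13:31 UTC
Rule 2/5 (KKQ, -00:15): 2021-02-09 08:28 UTC ≤ query < 2021-09-30 01:17 UTC
13·60 + 31 - 15 = 796 min
796 = 0·1440 + 796; 796 = 13·60 + 16 → 13:16, same day
→ 2021-02-09 13:16 KKQ

2021-02-09 13:16 KKQ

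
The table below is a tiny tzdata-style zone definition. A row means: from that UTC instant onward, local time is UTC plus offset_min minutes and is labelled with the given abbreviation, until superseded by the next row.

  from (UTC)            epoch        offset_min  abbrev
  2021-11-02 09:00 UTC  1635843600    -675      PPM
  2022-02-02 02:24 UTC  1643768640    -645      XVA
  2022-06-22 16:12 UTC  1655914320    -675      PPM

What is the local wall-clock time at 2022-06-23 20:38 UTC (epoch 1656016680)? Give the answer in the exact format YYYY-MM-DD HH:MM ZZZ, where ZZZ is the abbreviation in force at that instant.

2022-06-23 09:23 PPM

Query: 2022-06-23 20:38 UTC
Rule 3/3 (PPM, -11:15): 2022-06-22 16:12 UTC ≤ query < +∞
20·60 + 38 - 675 = 563 min
563 = 0·1440 + 563; 563 = 9·60 + 23 → 09:23, same day
→ 2022-06-23 09:23 PPM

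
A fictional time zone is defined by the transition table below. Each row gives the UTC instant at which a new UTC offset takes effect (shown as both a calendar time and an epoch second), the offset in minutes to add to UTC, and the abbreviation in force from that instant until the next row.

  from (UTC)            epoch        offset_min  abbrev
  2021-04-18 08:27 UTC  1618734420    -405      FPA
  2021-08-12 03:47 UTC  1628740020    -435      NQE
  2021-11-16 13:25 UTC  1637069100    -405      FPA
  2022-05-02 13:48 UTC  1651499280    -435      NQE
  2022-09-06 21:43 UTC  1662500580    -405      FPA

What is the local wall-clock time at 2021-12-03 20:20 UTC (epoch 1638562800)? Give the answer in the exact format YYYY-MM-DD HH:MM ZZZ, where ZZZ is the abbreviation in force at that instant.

2021-12-03 13:35 FPA

Query: 2021-12-03 20:20 UTC
Rule 3/5 (FPA, -06:45): 2021-11-16 13:25 UTC ≤ query < 2022-05-02 13:48 UTC
20·60 + 20 - 405 = 815 min
815 = 0·1440 + 815; 815 = 13·60 + 35 → 13:35, same day
→ 2021-12-03 13:35 FPA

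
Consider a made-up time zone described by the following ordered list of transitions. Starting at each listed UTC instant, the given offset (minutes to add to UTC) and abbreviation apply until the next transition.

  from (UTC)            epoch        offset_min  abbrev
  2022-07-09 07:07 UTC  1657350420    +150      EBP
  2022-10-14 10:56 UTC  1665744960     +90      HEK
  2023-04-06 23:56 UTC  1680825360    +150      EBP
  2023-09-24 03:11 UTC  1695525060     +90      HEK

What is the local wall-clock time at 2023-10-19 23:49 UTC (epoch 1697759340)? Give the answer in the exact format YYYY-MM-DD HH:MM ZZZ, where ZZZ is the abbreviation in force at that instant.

Query: 2023-10-19 23:49 UTC
Rule 4/4 (HEK, +01:30): 2023-09-24 03:11 UTC ≤ query < +∞
23·60 + 49 + 90 = 1519 min
1519 = 1·1440 + 79; 79 = 1·60 + 19 → 01:19, 2023-10-19 + 1 day = 2023-10-20
→ 2023-10-20 01:19 HEK

2023-10-20 01:19 HEK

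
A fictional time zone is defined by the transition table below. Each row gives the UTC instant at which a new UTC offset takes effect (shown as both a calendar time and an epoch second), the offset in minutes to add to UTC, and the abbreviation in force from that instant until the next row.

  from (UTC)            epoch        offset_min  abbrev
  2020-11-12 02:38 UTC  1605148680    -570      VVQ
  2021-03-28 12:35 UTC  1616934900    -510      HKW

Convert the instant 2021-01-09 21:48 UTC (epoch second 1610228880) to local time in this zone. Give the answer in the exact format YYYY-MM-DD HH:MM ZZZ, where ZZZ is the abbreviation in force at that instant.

Query: 2021-01-09 21:48 UTC
Rule 1/2 (VVQ, -09:30): 2020-11-12 02:38 UTC ≤ query < 2021-03-28 12:35 UTC
21·60 + 48 - 570 = 738 min
738 = 0·1440 + 738; 738 = 12·60 + 18 → 12:18, same day
→ 2021-01-09 12:18 VVQ

2021-01-09 12:18 VVQ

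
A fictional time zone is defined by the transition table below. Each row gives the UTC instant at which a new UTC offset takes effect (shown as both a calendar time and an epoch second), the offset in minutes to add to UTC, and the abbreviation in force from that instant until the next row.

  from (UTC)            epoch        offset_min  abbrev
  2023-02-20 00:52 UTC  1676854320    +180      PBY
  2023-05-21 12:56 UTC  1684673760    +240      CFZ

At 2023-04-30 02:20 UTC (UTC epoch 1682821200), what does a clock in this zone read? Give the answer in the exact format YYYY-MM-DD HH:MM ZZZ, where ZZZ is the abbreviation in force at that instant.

2023-04-30 05:20 PBY

Query: 2023-04-30 02:20 UTC
Rule 1/2 (PBY, +03:00): 2023-02-20 00:52 UTC ≤ query < 2023-05-21 12:56 UTC
2·60 + 20 + 180 = 320 min
320 = 0·1440 + 320; 320 = 5·60 + 20 → 05:20, same day
→ 2023-04-30 05:20 PBY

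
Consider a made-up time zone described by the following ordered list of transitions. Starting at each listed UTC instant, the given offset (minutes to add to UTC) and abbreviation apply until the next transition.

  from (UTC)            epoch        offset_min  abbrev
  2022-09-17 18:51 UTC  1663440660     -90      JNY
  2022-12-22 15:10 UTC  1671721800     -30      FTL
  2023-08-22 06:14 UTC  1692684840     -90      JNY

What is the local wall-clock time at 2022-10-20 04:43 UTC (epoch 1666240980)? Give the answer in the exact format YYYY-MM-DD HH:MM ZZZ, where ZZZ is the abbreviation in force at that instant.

Query: 2022-10-20 04:43 UTC
Rule 1/3 (JNY, -01:30): 2022-09-17 18:51 UTC ≤ query < 2022-12-22 15:10 UTC
4·60 + 43 - 90 = 193 min
193 = 0·1440 + 193; 193 = 3·60 + 13 → 03:13, same day
→ 2022-10-20 03:13 JNY

2022-10-20 03:13 JNY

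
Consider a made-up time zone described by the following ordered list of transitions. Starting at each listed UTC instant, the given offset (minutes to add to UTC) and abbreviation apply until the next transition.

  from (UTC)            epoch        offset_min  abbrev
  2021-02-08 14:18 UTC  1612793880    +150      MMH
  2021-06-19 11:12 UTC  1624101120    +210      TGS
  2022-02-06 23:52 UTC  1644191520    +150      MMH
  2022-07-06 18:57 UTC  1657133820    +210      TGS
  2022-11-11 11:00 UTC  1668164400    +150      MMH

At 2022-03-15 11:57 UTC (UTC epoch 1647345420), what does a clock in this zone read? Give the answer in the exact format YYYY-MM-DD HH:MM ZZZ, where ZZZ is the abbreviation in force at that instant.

Query: 2022-03-15 11:57 UTC
Rule 3/5 (MMH, +02:30): 2022-02-06 23:52 UTC ≤ query < 2022-07-06 18:57 UTC
11·60 + 57 + 150 = 867 min
867 = 0·1440 + 867; 867 = 14·60 + 27 → 14:27, same day
→ 2022-03-15 14:27 MMH

2022-03-15 14:27 MMH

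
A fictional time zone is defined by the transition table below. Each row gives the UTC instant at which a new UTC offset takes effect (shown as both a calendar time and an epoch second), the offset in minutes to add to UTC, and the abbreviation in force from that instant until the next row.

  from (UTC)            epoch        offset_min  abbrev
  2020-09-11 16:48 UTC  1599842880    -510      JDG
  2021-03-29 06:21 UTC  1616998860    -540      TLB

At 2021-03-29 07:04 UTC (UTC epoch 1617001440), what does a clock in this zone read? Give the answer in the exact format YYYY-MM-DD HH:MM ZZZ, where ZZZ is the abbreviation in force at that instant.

2021-03-28 22:04 TLB

Query: 2021-03-29 07:04 UTC
Rule 2/2 (TLB, -09:00): 2021-03-29 06:21 UTC ≤ query < +∞
7·60 + 4 - 540 = -116 min
-116 = -1·1440 + 1324; 1324 = 22·60 + 4 → 22:04, 2021-03-29 - 1 day = 2021-03-28
→ 2021-03-28 22:04 TLB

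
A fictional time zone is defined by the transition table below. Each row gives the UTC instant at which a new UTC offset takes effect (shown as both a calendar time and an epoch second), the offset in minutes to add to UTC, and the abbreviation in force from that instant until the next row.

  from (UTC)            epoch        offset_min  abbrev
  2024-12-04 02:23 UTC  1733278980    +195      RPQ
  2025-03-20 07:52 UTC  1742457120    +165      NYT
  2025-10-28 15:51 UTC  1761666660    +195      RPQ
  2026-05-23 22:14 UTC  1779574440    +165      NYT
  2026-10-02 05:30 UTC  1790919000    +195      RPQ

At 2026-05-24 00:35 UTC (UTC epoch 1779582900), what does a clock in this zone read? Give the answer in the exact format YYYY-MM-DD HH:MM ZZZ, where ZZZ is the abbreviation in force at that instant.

Query: 2026-05-24 00:35 UTC
Rule 4/5 (NYT, +02:45): 2026-05-23 22:14 UTC ≤ query < 2026-10-02 05:30 UTC
0·60 + 35 + 165 = 200 min
200 = 0·1440 + 200; 200 = 3·60 + 20 → 03:20, same day
→ 2026-05-24 03:20 NYT

2026-05-24 03:20 NYT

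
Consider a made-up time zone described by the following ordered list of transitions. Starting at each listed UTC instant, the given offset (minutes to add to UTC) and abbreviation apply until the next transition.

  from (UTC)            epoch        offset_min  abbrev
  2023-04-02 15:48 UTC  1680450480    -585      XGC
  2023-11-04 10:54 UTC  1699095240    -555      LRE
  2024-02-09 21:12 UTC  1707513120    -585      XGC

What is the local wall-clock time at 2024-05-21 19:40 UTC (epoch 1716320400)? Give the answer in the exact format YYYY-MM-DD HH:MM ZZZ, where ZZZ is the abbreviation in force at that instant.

Query: 2024-05-21 19:40 UTC
Rule 3/3 (XGC, -09:45): 2024-02-09 21:12 UTC ≤ query < +∞
19·60 + 40 - 585 = 595 min
595 = 0·1440 + 595; 595 = 9·60 + 55 → 09:55, same day
→ 2024-05-21 09:55 XGC

2024-05-21 09:55 XGC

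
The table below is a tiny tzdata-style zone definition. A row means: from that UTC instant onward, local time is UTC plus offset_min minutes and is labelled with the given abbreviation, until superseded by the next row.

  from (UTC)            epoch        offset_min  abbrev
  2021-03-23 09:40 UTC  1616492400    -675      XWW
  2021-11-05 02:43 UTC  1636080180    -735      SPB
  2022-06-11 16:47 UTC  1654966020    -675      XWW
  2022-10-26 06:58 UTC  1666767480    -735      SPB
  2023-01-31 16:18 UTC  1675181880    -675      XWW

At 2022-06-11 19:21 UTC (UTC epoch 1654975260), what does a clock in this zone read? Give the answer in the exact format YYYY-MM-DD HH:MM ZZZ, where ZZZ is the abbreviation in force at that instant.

2022-06-11 08:06 XWW

Query: 2022-06-11 19:21 UTC
Rule 3/5 (XWW, -11:15): 2022-06-11 16:47 UTC ≤ query < 2022-10-26 06:58 UTC
19·60 + 21 - 675 = 486 min
486 = 0·1440 + 486; 486 = 8·60 + 6 → 08:06, same day
→ 2022-06-11 08:06 XWW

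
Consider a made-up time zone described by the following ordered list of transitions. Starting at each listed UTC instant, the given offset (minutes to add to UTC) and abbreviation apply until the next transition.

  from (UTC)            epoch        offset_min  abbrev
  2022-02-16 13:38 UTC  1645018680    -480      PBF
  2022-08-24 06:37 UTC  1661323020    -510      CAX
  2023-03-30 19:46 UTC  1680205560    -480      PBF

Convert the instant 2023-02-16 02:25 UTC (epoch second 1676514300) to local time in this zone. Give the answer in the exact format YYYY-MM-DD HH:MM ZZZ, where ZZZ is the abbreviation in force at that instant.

Query: 2023-02-16 02:25 UTC
Rule 2/3 (CAX, -08:30): 2022-08-24 06:37 UTC ≤ query < 2023-03-30 19:46 UTC
2·60 + 25 - 510 = -365 min
-365 = -1·1440 + 1075; 1075 = 17·60 + 55 → 17:55, 2023-02-16 - 1 day = 2023-02-15
→ 2023-02-15 17:55 CAX

2023-02-15 17:55 CAX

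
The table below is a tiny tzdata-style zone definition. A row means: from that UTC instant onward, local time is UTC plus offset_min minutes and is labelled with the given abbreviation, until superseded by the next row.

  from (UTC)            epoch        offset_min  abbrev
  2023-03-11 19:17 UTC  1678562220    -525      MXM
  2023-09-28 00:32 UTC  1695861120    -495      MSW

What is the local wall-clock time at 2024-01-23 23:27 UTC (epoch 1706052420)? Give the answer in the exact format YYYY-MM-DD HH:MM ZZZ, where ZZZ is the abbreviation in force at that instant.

2024-01-23 15:12 MSW

Query: 2024-01-23 23:27 UTC
Rule 2/2 (MSW, -08:15): 2023-09-28 00:32 UTC ≤ query < +∞
23·60 + 27 - 495 = 912 min
912 = 0·1440 + 912; 912 = 15·60 + 12 → 15:12, same day
→ 2024-01-23 15:12 MSW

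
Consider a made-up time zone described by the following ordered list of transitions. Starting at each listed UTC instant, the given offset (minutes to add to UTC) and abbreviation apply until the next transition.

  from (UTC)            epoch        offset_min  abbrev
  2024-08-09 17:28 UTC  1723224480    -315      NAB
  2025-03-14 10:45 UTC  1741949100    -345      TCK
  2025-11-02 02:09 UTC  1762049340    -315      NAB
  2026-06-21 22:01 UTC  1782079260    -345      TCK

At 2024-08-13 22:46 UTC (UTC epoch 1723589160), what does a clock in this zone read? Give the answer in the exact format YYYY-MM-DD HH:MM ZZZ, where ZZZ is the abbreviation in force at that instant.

2024-08-13 17:31 NAB

Query: 2024-08-13 22:46 UTC
Rule 1/4 (NAB, -05:15): 2024-08-09 17:28 UTC ≤ query < 2025-03-14 10:45 UTC
22·60 + 46 - 315 = 1051 min
1051 = 0·1440 + 1051; 1051 = 17·60 + 31 → 17:31, same day
→ 2024-08-13 17:31 NAB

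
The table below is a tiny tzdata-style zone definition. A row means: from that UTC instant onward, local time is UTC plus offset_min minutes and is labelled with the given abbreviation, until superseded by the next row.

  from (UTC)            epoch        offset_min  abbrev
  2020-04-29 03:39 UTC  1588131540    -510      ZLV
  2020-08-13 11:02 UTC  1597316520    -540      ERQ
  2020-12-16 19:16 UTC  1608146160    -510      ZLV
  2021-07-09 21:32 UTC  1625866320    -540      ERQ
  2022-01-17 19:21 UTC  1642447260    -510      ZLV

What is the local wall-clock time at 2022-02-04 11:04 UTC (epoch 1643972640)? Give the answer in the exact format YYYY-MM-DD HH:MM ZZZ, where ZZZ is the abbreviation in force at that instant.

Query: 2022-02-04 11:04 UTC
Rule 5/5 (ZLV, -08:30): 2022-01-17 19:21 UTC ≤ query < +∞
11·60 + 4 - 510 = 154 min
154 = 0·1440 + 154; 154 = 2·60 + 34 → 02:34, same day
→ 2022-02-04 02:34 ZLV

2022-02-04 02:34 ZLV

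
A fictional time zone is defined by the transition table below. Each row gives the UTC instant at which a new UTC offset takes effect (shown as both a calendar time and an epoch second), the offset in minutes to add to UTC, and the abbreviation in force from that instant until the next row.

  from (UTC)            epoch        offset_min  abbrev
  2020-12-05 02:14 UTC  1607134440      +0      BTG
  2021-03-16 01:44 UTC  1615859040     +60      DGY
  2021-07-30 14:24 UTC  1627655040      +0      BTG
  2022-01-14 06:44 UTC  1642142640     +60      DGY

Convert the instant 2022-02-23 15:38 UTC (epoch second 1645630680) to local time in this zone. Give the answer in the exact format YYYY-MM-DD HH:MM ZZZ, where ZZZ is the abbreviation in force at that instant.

Query: 2022-02-23 15:38 UTC
Rule 4/4 (DGY, +01:00): 2022-01-14 06:44 UTC ≤ query < +∞
15·60 + 38 + 60 = 998 min
998 = 0·1440 + 998; 998 = 16·60 + 38 → 16:38, same day
→ 2022-02-23 16:38 DGY

2022-02-23 16:38 DGY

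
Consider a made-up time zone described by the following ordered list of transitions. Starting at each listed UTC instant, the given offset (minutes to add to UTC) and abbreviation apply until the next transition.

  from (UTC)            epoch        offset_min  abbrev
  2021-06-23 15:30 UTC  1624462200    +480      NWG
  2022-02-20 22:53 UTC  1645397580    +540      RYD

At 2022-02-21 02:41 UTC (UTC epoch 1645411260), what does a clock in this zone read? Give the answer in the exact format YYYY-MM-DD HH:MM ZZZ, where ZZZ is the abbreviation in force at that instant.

Query: 2022-02-21 02:41 UTC
Rule 2/2 (RYD, +09:00): 2022-02-20 22:53 UTC ≤ query < +∞
2·60 + 41 + 540 = 701 min
701 = 0·1440 + 701; 701 = 11·60 + 41 → 11:41, same day
→ 2022-02-21 11:41 RYD

2022-02-21 11:41 RYD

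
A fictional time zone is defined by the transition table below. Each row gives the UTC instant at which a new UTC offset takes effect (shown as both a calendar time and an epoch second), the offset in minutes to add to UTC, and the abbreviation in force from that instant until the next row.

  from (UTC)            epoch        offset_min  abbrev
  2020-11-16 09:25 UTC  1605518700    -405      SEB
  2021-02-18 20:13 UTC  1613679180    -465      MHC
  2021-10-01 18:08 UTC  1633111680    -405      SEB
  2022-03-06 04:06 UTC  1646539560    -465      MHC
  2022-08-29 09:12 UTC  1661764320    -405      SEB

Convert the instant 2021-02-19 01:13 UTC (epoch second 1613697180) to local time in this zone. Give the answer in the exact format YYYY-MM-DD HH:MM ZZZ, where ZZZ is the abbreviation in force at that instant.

Query: 2021-02-19 01:13 UTC
Rule 2/5 (MHC, -07:45): 2021-02-18 20:13 UTC ≤ query < 2021-10-01 18:08 UTC
1·60 + 13 - 465 = -392 min
-392 = -1·1440 + 1048; 1048 = 17·60 + 28 → 17:28, 2021-02-19 - 1 day = 2021-02-18
→ 2021-02-18 17:28 MHC

2021-02-18 17:28 MHC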